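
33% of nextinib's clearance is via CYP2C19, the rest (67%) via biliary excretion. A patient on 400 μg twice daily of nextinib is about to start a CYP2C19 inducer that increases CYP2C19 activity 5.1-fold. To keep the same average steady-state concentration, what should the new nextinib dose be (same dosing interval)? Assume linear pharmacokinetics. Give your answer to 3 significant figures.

941 μg

CYP2C19: 0.33 × 5.1 = 1.683
Other: 0.67 (unchanged)
CL_new/CL_old = 1.683 + 0.67 = 2.353.
To maintain the same steady-state level, dose must scale with clearance: new dose = 400 × 2.353 = 941 μg.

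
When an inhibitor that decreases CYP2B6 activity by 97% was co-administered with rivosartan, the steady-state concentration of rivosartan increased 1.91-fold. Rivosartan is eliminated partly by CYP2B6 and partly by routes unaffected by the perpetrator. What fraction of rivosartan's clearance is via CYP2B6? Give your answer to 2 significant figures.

0.49

Let fm be the CYP2B6 fraction. New clearance relative to baseline = fm × 0.03 + (1 − fm).
Steady-state concentration ratio = 1 / (new CL fraction), so new CL fraction = 1 / 1.91 = 0.5236.
fm × 0.03 + 1 − fm = 0.5236  ⇒  fm × (0.03 − 1) = −0.4764  ⇒  fm = 0.49.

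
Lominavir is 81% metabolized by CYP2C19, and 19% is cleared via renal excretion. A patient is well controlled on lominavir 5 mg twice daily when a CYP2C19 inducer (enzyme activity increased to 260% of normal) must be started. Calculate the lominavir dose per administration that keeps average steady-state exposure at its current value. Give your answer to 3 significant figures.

11.5 mg

The CYP2C19 pathway (81% of clearance) is boosted to 2.6× activity: 0.81 × 2.6 = 2.106.
The remaining 19% of clearance is unaffected.
Relative clearance = 2.106 + 0.19 = 2.296.
Css,avg = (dose rate)/CL, so holding Css fixed requires dose ∝ CL: 5 × 2.296 = 11.5 mg.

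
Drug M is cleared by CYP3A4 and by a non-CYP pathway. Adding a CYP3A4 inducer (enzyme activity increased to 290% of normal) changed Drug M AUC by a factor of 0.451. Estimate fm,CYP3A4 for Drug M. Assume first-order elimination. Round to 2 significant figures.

0.64

Call the CYP3A4 fraction fm. After the interaction, CL_new/CL_old = fm × 2.9 + (1 − fm).
AUC ratio = 1 / (new CL fraction), so new CL fraction = 1 / 0.451 = 2.217.
fm × 2.9 + 1 − fm = 2.217  ⇒  fm × (2.9 − 1) = 1.217  ⇒  fm = 0.64.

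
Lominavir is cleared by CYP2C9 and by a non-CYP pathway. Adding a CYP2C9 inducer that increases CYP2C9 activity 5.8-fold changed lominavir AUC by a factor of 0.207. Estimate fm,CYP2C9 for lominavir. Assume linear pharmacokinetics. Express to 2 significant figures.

Let x = fm,CYP2C9. Because AUC ∝ 1/CL, relative clearance rose to 1/0.207 = 4.831.
Only the CYP2C9 route changed, so 4.831 = x·5.8 + (1 − x), giving x = 0.80.

0.80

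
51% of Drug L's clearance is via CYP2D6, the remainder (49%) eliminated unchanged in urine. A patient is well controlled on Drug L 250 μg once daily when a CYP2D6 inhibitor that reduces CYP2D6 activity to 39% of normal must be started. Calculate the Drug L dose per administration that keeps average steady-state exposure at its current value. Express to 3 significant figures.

172 μg

The CYP2D6 pathway (51% of clearance) drops to 0.39× activity: 0.51 × 0.39 = 0.1989.
Non-CYP routes (49%) are unchanged.
CL_new/CL_old = 0.1989 + 0.49 = 0.6889.
Css,avg = (dose rate)/CL, so holding Css fixed requires dose ∝ CL: 250 × 0.6889 = 172 μg.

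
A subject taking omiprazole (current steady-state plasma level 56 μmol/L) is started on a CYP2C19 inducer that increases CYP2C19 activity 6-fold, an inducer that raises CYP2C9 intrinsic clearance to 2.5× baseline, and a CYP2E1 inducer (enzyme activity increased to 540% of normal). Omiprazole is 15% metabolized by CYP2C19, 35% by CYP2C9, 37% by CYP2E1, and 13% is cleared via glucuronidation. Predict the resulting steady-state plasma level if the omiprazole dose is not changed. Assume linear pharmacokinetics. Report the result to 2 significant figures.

The CYP2C19 pathway (15% of clearance) is boosted to 6× activity: 0.15 × 6 = 0.9.
The CYP2C9 pathway (35% of clearance) is boosted to 2.5× activity: 0.35 × 2.5 = 0.875.
The CYP2E1 pathway (37% of clearance) increases to 5.4× activity: 0.37 × 5.4 = 1.998.
Non-CYP routes (13%) are unchanged.
Relative clearance = 0.9 + 0.875 + 1.998 + 0.13 = 3.903.
New steady-state plasma level = 56 / 3.903 = 14 μmol/L (concentration scales inversely with clearance).

14 μmol/L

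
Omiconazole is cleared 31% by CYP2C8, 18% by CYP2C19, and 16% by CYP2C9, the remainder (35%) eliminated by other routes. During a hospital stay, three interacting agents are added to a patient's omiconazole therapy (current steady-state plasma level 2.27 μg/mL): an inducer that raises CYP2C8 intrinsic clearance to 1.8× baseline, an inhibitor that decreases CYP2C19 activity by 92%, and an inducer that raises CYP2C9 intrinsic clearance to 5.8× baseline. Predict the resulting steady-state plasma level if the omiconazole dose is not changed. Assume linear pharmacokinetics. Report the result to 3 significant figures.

CYP2C8: 0.31 × 1.8 = 0.558
CYP2C19: 0.18 × 0.08 = 0.0144
CYP2C9: 0.16 × 5.8 = 0.928
Other: 0.35 (unchanged)
Relative clearance = 0.558 + 0.0144 + 0.928 + 0.35 = 1.8504.
Steady-state plasma level ∝ 1/CL: new value = 2.27 / 1.8504 = 1.23 μg/mL.

1.23 μg/mL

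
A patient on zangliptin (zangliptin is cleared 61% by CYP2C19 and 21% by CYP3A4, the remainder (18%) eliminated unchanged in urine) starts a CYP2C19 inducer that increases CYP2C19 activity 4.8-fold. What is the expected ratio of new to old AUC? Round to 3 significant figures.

0.301

The CYP2C19 pathway (61% of clearance) rises to 4.8× activity: 0.61 × 4.8 = 2.928.
CYP3A4 (21%) and the residual 18% are unaffected.
CL_new/CL_old = 2.928 + 0.21 + 0.18 = 3.318.
AUC ratio = CL_old/CL_new = 1 / 3.318 = 0.301.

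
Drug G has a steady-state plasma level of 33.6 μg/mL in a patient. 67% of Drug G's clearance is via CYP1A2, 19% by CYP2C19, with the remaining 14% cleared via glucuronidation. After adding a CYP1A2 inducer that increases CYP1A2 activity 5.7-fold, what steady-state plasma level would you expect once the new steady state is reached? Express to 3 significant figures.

8.10 μg/mL

The CYP1A2 pathway (67% of clearance) increases to 5.7× activity: 0.67 × 5.7 = 3.819.
CYP2C19 (19%) and the residual 14% are unaffected.
Relative clearance = 3.819 + 0.19 + 0.14 = 4.149.
New steady-state plasma level = baseline ÷ relative clearance = 33.6 / 4.149 = 8.10 μg/mL.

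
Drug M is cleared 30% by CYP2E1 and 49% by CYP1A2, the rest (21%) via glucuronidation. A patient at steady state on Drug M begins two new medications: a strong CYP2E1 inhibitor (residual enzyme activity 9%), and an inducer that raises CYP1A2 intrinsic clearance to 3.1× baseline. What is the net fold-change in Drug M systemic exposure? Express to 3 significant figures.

CYP2E1: 0.3 × 0.09 = 0.027
CYP1A2: 0.49 × 3.1 = 1.519
Other: 0.21 (unchanged)
CL_new/CL_old = 0.027 + 1.519 + 0.21 = 1.756.
Because systemic exposure varies inversely with clearance, the combined effect is 1 / 1.756 = 0.569.

0.569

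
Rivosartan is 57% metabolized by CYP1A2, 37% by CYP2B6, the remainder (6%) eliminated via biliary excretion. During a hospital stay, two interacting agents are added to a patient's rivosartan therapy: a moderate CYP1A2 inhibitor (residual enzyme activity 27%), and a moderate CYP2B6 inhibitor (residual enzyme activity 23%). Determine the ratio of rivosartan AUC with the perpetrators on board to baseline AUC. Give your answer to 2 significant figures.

3.3

CYP1A2: 0.57 × 0.27 = 0.1539
CYP2B6: 0.37 × 0.23 = 0.0851
Other: 0.06 (unchanged)
Relative clearance = 0.1539 + 0.0851 + 0.06 = 0.299.
AUC ∝ 1/CL: fold-change = 1 / 0.299 = 3.3.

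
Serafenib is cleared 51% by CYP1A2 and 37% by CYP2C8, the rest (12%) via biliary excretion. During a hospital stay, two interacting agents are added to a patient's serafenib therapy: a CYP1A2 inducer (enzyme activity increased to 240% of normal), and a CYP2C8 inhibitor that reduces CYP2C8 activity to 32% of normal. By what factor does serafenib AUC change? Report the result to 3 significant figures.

CYP1A2: 0.51 × 2.4 = 1.224
CYP2C8: 0.37 × 0.32 = 0.1184
Other: 0.12 (unchanged)
CL_new/CL_old = 1.224 + 0.1184 + 0.12 = 1.4624.
AUC ∝ 1/CL: fold-change = 1 / 1.4624 = 0.684.

0.684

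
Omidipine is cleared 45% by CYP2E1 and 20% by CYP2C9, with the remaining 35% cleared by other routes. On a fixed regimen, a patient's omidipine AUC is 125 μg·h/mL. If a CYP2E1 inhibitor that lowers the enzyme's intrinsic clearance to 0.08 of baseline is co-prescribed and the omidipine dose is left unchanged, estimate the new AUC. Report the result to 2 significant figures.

CYP2E1: 0.45 × 0.08 = 0.036
CYP2C9: 0.2 (unchanged)
Other: 0.35 (unchanged)
Relative clearance = 0.036 + 0.2 + 0.35 = 0.586.
AUC ∝ 1/CL, so new value = 125 / 0.586 = 2.1 × 10² μg·h/mL.

2.1 × 10² μg·h/mL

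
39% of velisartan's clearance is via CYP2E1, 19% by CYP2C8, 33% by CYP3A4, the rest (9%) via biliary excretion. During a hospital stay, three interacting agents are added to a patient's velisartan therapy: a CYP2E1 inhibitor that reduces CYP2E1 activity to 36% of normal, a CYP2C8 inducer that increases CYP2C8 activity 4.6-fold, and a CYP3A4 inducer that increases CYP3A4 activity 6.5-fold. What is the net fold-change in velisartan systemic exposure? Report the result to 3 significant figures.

0.308

The CYP2E1 pathway (39% of clearance) is reduced to 0.36× activity: 0.39 × 0.36 = 0.1404.
The CYP2C8 pathway (19% of clearance) rises to 4.6× activity: 0.19 × 4.6 = 0.874.
The CYP3A4 pathway (33% of clearance) rises to 6.5× activity: 0.33 × 6.5 = 2.145.
The remaining 9% of clearance is unaffected.
CL_new/CL_old = 0.1404 + 0.874 + 2.145 + 0.09 = 3.2494.
Because systemic exposure varies inversely with clearance, the combined effect is 1 / 3.2494 = 0.308.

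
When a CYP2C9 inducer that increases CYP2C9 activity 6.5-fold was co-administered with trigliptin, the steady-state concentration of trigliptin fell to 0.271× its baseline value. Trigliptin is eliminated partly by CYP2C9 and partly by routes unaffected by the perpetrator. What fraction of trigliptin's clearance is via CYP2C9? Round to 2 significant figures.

Write x for the fraction cleared via CYP2C9. The observed steady-state concentration change means clearance rose to 1/0.271 = 3.69 of baseline.
Only the CYP2C9 route changed, so 3.69 = x·6.5 + (1 − x), giving x = 0.49.

0.49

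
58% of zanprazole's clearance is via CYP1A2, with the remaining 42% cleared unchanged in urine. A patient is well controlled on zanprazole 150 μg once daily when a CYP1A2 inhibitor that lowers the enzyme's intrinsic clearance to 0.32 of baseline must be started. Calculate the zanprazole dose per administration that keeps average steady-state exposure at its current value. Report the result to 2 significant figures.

The CYP1A2 pathway (58% of clearance) falls to 0.32× activity: 0.58 × 0.32 = 0.1856.
The remaining 42% of clearance is unaffected.
CL_new/CL_old = 0.1856 + 0.42 = 0.6056.
Css,avg = (dose rate)/CL, so holding Css fixed requires dose ∝ CL: 150 × 0.6056 = 91 μg.

91 μg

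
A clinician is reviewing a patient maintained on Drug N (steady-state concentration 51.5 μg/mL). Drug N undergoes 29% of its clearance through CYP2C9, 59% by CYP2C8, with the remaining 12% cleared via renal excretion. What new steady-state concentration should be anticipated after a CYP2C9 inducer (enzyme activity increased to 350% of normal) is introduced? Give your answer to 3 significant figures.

29.9 μg/mL

CYP2C9: 0.29 × 3.5 = 1.015
CYP2C8: 0.59 (unchanged)
Other: 0.12 (unchanged)
Relative clearance = 1.015 + 0.59 + 0.12 = 1.725.
New steady-state concentration = baseline ÷ relative clearance = 51.5 / 1.725 = 29.9 μg/mL.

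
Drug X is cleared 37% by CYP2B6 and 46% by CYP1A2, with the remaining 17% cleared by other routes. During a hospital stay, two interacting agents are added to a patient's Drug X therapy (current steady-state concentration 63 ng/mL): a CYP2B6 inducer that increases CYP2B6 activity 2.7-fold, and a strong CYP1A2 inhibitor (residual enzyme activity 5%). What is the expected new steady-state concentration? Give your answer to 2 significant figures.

53 ng/mL

The CYP2B6 pathway (37% of clearance) increases to 2.7× activity: 0.37 × 2.7 = 0.999.
The CYP1A2 pathway (46% of clearance) falls to 0.05× activity: 0.46 × 0.05 = 0.023.
The remaining 17% of clearance is unaffected.
Relative clearance = 0.999 + 0.023 + 0.17 = 1.192.
Steady-state concentration ∝ 1/CL: new value = 63 / 1.192 = 53 ng/mL.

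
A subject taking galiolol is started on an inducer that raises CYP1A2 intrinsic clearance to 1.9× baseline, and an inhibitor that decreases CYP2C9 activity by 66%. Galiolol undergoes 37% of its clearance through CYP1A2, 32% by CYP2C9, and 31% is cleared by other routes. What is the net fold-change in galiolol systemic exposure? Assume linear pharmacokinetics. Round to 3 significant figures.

0.891

The CYP1A2 pathway (37% of clearance) rises to 1.9× activity: 0.37 × 1.9 = 0.703.
The CYP2C9 pathway (32% of clearance) falls to 0.34× activity: 0.32 × 0.34 = 0.1088.
The remaining 31% of clearance is unaffected.
Relative clearance = 0.703 + 0.1088 + 0.31 = 1.1218.
Systemic exposure ∝ 1/CL: fold-change = 1 / 1.1218 = 0.891.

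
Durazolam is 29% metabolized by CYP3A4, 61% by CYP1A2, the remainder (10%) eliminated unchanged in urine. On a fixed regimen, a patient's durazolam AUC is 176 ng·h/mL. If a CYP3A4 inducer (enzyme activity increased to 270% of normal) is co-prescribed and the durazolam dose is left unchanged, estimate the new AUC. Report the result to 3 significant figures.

118 ng·h/mL

CYP3A4: 0.29 × 2.7 = 0.783
CYP1A2: 0.61 (unchanged)
Other: 0.1 (unchanged)
New clearance relative to baseline: 0.783 + 0.61 + 0.1 = 1.493.
AUC ∝ 1/CL, so new value = 176 / 1.493 = 118 ng·h/mL.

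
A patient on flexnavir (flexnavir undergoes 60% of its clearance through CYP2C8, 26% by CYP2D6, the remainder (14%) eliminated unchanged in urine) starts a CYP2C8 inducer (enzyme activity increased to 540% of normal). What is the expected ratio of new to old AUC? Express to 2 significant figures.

0.27

The CYP2C8 pathway (60% of clearance) increases to 5.4× activity: 0.6 × 5.4 = 3.24.
CYP2D6 (26%) and the residual 14% are unaffected.
Relative clearance = 3.24 + 0.26 + 0.14 = 3.64.
AUC ratio = CL_old/CL_new = 1 / 3.64 = 0.27.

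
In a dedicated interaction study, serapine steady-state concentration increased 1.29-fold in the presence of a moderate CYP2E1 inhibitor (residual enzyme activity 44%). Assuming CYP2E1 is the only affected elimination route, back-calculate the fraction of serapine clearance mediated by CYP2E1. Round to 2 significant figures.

0.40

Let x = fm,CYP2E1. Because steady-state concentration ∝ 1/CL, relative clearance fell to 1/1.29 = 0.7752.
Only the CYP2E1 route changed, so 0.7752 = x·0.44 + (1 − x), giving x = 0.40.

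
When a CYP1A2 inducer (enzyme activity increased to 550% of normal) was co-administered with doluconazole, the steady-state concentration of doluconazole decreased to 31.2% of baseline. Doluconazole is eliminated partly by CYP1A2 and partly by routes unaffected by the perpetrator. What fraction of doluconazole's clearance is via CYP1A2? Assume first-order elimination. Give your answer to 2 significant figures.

0.49

CL'/CL = 1 / 0.312 = 3.205
5.5·fm + (1 − fm) = 3.205
fm = (3.205 − 1) / (5.5 − 1) = 0.49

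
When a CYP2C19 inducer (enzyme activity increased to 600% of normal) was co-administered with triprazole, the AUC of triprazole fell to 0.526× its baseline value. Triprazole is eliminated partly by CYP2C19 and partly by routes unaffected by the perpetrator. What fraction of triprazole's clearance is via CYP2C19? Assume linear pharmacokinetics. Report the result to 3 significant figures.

Write x for the fraction cleared via CYP2C19. The observed AUC change means clearance rose to 1/0.526 = 1.901 of baseline.
Only the CYP2C19 route changed, so 1.901 = x·6 + (1 − x), giving x = 0.180.

0.180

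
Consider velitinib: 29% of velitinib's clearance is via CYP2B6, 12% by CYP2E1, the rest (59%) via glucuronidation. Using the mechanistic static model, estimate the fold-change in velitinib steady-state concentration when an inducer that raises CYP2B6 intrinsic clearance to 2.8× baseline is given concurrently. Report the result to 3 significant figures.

The CYP2B6 pathway (29% of clearance) increases to 2.8× activity: 0.29 × 2.8 = 0.812.
CYP2E1 (12%) and the residual 59% are unaffected.
New clearance relative to baseline: 0.812 + 0.12 + 0.59 = 1.522.
Steady-state concentration ratio = CL_old/CL_new = 1 / 1.522 = 0.657.

0.657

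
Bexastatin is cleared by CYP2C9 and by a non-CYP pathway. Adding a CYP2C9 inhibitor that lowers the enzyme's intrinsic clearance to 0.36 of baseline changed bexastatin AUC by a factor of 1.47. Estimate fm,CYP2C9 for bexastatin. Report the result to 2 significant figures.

CL'/CL = 1 / 1.47 = 0.6803
0.36·fm + (1 − fm) = 0.6803
fm = (0.6803 − 1) / (0.36 − 1) = 0.50

0.50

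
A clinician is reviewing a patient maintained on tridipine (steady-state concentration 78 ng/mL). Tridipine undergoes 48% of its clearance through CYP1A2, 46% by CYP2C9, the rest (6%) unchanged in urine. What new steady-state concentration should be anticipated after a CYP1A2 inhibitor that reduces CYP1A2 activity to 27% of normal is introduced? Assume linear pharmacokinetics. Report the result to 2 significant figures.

CYP1A2: 0.48 × 0.27 = 0.1296
CYP2C9: 0.46 (unchanged)
Other: 0.06 (unchanged)
Relative clearance = 0.1296 + 0.46 + 0.06 = 0.6496.
Steady-state concentration ∝ 1/CL, so new value = 78 / 0.6496 = 1.2 × 10² ng/mL.

1.2 × 10² ng/mL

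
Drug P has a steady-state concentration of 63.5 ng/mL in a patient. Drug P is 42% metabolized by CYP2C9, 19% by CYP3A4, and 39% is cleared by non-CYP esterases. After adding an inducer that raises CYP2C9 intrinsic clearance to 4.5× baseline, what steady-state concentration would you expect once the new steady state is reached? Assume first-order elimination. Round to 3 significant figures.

The CYP2C9 pathway (42% of clearance) increases to 4.5× activity: 0.42 × 4.5 = 1.89.
CYP3A4 (19%) and the residual 39% are unaffected.
New clearance relative to baseline: 1.89 + 0.19 + 0.39 = 2.47.
Steady-state concentration ∝ 1/CL, so new value = 63.5 / 2.47 = 25.7 ng/mL.

25.7 ng/mL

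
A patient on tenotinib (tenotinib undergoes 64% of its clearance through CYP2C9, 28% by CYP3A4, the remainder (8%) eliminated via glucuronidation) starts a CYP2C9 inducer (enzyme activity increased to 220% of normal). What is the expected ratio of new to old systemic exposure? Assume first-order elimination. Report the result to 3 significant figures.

0.566

CYP2C9: 0.64 × 2.2 = 1.408
CYP3A4: 0.28 (unchanged)
Other: 0.08 (unchanged)
New clearance relative to baseline: 1.408 + 0.28 + 0.08 = 1.768.
Systemic exposure ratio = CL_old/CL_new = 1 / 1.768 = 0.566.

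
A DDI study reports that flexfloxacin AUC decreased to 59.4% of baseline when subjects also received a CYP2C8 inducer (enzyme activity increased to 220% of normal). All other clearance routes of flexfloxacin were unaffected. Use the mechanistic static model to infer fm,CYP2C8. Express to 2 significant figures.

0.57

Let x = fm,CYP2C8. Because AUC ∝ 1/CL, relative clearance rose to 1/0.594 = 1.684.
Only the CYP2C8 route changed, so 1.684 = x·2.2 + (1 − x), giving x = 0.57.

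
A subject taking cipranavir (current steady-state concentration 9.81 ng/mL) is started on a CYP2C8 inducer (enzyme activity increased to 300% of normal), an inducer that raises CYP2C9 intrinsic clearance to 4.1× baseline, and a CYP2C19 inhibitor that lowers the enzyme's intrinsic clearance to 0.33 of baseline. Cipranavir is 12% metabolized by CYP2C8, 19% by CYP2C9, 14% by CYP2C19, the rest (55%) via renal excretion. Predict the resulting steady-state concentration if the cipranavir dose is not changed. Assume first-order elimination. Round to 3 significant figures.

The CYP2C8 pathway (12% of clearance) increases to 3× activity: 0.12 × 3 = 0.36.
The CYP2C9 pathway (19% of clearance) is boosted to 4.1× activity: 0.19 × 4.1 = 0.779.
The CYP2C19 pathway (14% of clearance) drops to 0.33× activity: 0.14 × 0.33 = 0.0462.
Non-CYP routes (55%) are unchanged.
New clearance relative to baseline: 0.36 + 0.779 + 0.0462 + 0.55 = 1.7352.
Steady-state concentration ∝ 1/CL: new value = 9.81 / 1.7352 = 5.65 ng/mL.

5.65 ng/mL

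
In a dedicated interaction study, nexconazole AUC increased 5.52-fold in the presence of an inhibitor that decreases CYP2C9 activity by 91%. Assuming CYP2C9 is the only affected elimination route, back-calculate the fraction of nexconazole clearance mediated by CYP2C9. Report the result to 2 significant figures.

CL'/CL = 1 / 5.52 = 0.1812
0.09·fm + (1 − fm) = 0.1812
fm = (0.1812 − 1) / (0.09 − 1) = 0.90

0.90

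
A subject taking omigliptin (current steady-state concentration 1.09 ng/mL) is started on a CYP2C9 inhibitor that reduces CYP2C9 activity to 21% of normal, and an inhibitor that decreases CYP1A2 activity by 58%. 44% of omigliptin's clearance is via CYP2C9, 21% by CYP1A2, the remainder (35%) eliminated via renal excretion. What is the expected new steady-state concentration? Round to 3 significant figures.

2.05 ng/mL

The CYP2C9 pathway (44% of clearance) is reduced to 0.21× activity: 0.44 × 0.21 = 0.0924.
The CYP1A2 pathway (21% of clearance) is reduced to 0.42× activity: 0.21 × 0.42 = 0.0882.
The remaining 35% of clearance is unaffected.
Relative clearance = 0.0924 + 0.0882 + 0.35 = 0.5306.
Dividing the baseline by the relative clearance: 1.09 / 0.5306 = 2.05 ng/mL.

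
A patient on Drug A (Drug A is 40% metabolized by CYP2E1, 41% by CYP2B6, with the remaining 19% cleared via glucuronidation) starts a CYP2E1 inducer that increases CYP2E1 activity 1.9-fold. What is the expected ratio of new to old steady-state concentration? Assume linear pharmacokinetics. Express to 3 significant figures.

The CYP2E1 pathway (40% of clearance) is boosted to 1.9× activity: 0.4 × 1.9 = 0.76.
CYP2B6 (41%) and the residual 19% are unaffected.
Relative clearance = 0.76 + 0.41 + 0.19 = 1.36.
Steady-state concentration is inversely proportional to clearance, so the fold-change is 1 / 1.36 = 0.735.

0.735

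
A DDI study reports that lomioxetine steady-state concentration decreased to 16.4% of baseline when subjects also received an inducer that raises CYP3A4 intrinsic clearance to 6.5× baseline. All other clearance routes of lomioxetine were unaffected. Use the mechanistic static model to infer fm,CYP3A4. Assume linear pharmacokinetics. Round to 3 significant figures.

Let x = fm,CYP3A4. Because steady-state concentration ∝ 1/CL, relative clearance rose to 1/0.164 = 6.098.
Setting x·6.5 + (1 − x) = 6.098 and solving: x = (6.098 − 1)/(6.5 − 1) = 0.927.

0.927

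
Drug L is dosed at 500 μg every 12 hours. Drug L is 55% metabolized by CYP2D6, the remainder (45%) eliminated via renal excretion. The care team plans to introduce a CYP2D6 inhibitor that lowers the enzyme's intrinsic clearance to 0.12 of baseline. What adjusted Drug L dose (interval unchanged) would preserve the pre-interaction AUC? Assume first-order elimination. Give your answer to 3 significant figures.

258 μg

The CYP2D6 pathway (55% of clearance) falls to 0.12× activity: 0.55 × 0.12 = 0.066.
Non-CYP routes (45%) are unchanged.
Relative clearance = 0.066 + 0.45 = 0.516.
To maintain the same steady-state level, dose must scale with clearance: new dose = 500 × 0.516 = 258 μg.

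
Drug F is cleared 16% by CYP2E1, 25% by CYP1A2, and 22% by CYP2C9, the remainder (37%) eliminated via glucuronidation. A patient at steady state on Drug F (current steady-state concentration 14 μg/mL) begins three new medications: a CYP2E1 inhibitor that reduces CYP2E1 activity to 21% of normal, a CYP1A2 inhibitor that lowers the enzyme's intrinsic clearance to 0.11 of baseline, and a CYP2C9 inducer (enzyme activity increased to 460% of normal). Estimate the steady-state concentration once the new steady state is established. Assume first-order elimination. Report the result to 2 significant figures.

The CYP2E1 pathway (16% of clearance) is reduced to 0.21× activity: 0.16 × 0.21 = 0.0336.
The CYP1A2 pathway (25% of clearance) is reduced to 0.11× activity: 0.25 × 0.11 = 0.0275.
The CYP2C9 pathway (22% of clearance) is boosted to 4.6× activity: 0.22 × 4.6 = 1.012.
The remaining 37% of clearance is unaffected.
CL_new/CL_old = 0.0336 + 0.0275 + 1.012 + 0.37 = 1.4431.
Steady-state concentration ∝ 1/CL: new value = 14 / 1.4431 = 9.7 μg/mL.

9.7 μg/mL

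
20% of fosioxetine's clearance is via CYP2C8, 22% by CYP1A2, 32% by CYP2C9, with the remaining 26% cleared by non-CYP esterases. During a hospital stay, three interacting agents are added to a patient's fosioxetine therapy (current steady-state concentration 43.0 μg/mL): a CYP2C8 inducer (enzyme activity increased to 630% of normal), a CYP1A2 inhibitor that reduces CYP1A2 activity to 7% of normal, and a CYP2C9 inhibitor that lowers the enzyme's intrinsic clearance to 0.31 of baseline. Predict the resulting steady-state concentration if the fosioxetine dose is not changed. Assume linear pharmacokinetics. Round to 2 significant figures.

26 μg/mL

The CYP2C8 pathway (20% of clearance) is boosted to 6.3× activity: 0.2 × 6.3 = 1.26.
The CYP1A2 pathway (22% of clearance) drops to 0.07× activity: 0.22 × 0.07 = 0.0154.
The CYP2C9 pathway (32% of clearance) is reduced to 0.31× activity: 0.32 × 0.31 = 0.0992.
Non-CYP routes (26%) are unchanged.
Relative clearance = 1.26 + 0.0154 + 0.0992 + 0.26 = 1.6346.
Steady-state concentration ∝ 1/CL: new value = 43.0 / 1.6346 = 26 μg/mL.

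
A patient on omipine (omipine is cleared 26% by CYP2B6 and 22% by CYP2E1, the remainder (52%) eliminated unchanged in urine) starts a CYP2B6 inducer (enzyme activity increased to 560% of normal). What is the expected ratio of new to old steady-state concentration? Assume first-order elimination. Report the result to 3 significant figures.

The CYP2B6 pathway (26% of clearance) is boosted to 5.6× activity: 0.26 × 5.6 = 1.456.
CYP2E1 (22%) and the residual 52% are unaffected.
New clearance relative to baseline: 1.456 + 0.22 + 0.52 = 2.196.
Steady-state concentration is inversely proportional to clearance, so the fold-change is 1 / 2.196 = 0.455.

0.455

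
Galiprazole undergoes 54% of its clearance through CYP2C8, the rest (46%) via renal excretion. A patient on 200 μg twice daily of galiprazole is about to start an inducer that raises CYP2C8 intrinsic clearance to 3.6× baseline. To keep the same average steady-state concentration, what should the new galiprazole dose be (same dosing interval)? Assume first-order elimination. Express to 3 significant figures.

481 μg

The CYP2C8 pathway (54% of clearance) is boosted to 3.6× activity: 0.54 × 3.6 = 1.944.
Non-CYP routes (46%) are unchanged.
CL_new/CL_old = 1.944 + 0.46 = 2.404.
To maintain the same steady-state level, dose must scale with clearance: new dose = 200 × 2.404 = 481 μg.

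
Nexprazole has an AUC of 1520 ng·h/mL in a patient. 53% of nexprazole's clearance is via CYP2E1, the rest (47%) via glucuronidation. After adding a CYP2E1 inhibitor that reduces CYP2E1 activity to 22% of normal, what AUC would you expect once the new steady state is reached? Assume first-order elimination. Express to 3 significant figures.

CYP2E1: 0.53 × 0.22 = 0.1166
Other: 0.47 (unchanged)
New clearance relative to baseline: 0.1166 + 0.47 = 0.5866.
New AUC = baseline ÷ relative clearance = 1520 / 0.5866 = 2.59 × 10³ ng·h/mL.

2.59 × 10³ ng·h/mL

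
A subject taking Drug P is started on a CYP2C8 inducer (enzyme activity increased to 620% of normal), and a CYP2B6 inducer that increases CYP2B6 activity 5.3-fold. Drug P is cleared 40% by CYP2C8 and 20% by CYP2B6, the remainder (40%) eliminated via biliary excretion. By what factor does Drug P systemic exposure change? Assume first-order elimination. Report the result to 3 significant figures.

0.254

The CYP2C8 pathway (40% of clearance) is boosted to 6.2× activity: 0.4 × 6.2 = 2.48.
The CYP2B6 pathway (20% of clearance) increases to 5.3× activity: 0.2 × 5.3 = 1.06.
The remaining 40% of clearance is unaffected.
New clearance relative to baseline: 2.48 + 1.06 + 0.4 = 3.94.
Systemic exposure ∝ 1/CL: fold-change = 1 / 3.94 = 0.254.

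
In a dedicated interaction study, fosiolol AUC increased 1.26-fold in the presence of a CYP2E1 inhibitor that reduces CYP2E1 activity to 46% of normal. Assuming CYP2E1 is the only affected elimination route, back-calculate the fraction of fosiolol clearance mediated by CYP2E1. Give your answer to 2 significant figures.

CL'/CL = 1 / 1.26 = 0.7937
0.46·fm + (1 − fm) = 0.7937
fm = (0.7937 − 1) / (0.46 − 1) = 0.38

0.38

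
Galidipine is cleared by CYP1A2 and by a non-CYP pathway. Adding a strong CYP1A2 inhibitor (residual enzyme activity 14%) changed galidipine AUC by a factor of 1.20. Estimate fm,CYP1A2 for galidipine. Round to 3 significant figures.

Write x for the fraction cleared via CYP1A2. The observed AUC change means clearance fell to 1/1.20 = 0.8333 of baseline.
Setting x·0.14 + (1 − x) = 0.8333 and solving: x = (0.8333 − 1)/(0.14 − 1) = 0.194.

0.194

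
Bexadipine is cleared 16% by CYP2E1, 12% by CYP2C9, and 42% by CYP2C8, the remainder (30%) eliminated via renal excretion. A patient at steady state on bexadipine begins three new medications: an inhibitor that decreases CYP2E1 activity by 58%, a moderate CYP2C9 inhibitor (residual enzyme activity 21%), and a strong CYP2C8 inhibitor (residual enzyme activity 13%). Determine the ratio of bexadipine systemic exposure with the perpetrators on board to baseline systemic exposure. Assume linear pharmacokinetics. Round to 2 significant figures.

2.2

The CYP2E1 pathway (16% of clearance) drops to 0.42× activity: 0.16 × 0.42 = 0.0672.
The CYP2C9 pathway (12% of clearance) is reduced to 0.21× activity: 0.12 × 0.21 = 0.0252.
The CYP2C8 pathway (42% of clearance) falls to 0.13× activity: 0.42 × 0.13 = 0.0546.
The remaining 30% of clearance is unaffected.
New clearance relative to baseline: 0.0672 + 0.0252 + 0.0546 + 0.3 = 0.447.
Systemic exposure ∝ 1/CL: fold-change = 1 / 0.447 = 2.2.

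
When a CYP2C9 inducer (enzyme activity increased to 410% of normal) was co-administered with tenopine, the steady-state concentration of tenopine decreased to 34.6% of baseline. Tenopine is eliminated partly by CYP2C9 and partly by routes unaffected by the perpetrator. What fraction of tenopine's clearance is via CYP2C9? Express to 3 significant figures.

0.610

Let fm be the CYP2C9 fraction. New clearance relative to baseline = fm × 4.1 + (1 − fm).
Steady-state concentration ratio = 1 / (new CL fraction), so new CL fraction = 1 / 0.346 = 2.89.
fm × 4.1 + 1 − fm = 2.89  ⇒  fm × (4.1 − 1) = 1.89  ⇒  fm = 0.610.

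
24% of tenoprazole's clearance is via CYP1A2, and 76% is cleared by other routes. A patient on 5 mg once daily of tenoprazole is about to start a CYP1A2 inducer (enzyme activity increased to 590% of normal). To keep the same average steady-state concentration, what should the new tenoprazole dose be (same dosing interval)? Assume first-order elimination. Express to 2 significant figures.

The CYP1A2 pathway (24% of clearance) rises to 5.9× activity: 0.24 × 5.9 = 1.416.
Non-CYP routes (76%) are unchanged.
New clearance relative to baseline: 1.416 + 0.76 = 2.176.
To maintain the same steady-state level, dose must scale with clearance: new dose = 5 × 2.176 = 11 mg.

11 mg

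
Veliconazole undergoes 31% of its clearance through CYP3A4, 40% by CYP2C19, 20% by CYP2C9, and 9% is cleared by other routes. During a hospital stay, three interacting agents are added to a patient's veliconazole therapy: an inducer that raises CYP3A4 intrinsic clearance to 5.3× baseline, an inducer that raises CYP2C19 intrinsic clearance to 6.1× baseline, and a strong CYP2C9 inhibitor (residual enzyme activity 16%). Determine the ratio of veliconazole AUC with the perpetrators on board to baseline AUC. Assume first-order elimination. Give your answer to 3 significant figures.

The CYP3A4 pathway (31% of clearance) increases to 5.3× activity: 0.31 × 5.3 = 1.643.
The CYP2C19 pathway (40% of clearance) is boosted to 6.1× activity: 0.4 × 6.1 = 2.44.
The CYP2C9 pathway (20% of clearance) falls to 0.16× activity: 0.2 × 0.16 = 0.032.
Non-CYP routes (9%) are unchanged.
CL_new/CL_old = 1.643 + 2.44 + 0.032 + 0.09 = 4.205.
AUC ∝ 1/CL: fold-change = 1 / 4.205 = 0.238.

0.238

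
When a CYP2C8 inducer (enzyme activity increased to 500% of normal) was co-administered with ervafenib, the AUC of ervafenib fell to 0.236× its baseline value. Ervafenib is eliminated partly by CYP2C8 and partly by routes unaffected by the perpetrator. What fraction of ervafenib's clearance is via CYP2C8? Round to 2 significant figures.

0.81

Call the CYP2C8 fraction fm. After the interaction, CL_new/CL_old = fm × 5 + (1 − fm).
AUC ratio = 1 / (new CL fraction), so new CL fraction = 1 / 0.236 = 4.237.
fm × 5 + 1 − fm = 4.237  ⇒  fm × (5 − 1) = 3.237  ⇒  fm = 0.81.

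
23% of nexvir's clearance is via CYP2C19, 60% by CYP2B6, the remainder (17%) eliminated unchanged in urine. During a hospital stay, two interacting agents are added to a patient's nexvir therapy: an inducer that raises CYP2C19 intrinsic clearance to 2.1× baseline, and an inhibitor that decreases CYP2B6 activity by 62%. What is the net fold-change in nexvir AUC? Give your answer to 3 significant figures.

1.14

The CYP2C19 pathway (23% of clearance) rises to 2.1× activity: 0.23 × 2.1 = 0.483.
The CYP2B6 pathway (60% of clearance) drops to 0.38× activity: 0.6 × 0.38 = 0.228.
The remaining 17% of clearance is unaffected.
New clearance relative to baseline: 0.483 + 0.228 + 0.17 = 0.881.
AUC ∝ 1/CL: fold-change = 1 / 0.881 = 1.14.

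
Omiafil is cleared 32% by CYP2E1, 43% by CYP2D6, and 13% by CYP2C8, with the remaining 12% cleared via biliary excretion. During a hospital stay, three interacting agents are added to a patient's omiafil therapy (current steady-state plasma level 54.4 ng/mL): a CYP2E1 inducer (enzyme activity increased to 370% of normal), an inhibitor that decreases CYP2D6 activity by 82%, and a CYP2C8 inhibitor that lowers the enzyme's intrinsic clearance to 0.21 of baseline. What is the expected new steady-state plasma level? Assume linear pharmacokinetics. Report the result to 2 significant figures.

CYP2E1: 0.32 × 3.7 = 1.184
CYP2D6: 0.43 × 0.18 = 0.0774
CYP2C8: 0.13 × 0.21 = 0.0273
Other: 0.12 (unchanged)
Relative clearance = 1.184 + 0.0774 + 0.0273 + 0.12 = 1.4087.
Steady-state plasma level ∝ 1/CL: new value = 54.4 / 1.4087 = 39 ng/mL.

39 ng/mL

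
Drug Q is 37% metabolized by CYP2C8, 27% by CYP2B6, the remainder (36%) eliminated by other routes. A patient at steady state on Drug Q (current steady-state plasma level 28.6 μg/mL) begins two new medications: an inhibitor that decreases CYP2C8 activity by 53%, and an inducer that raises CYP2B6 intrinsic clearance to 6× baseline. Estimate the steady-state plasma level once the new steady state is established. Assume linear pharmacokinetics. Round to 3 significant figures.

13.3 μg/mL

The CYP2C8 pathway (37% of clearance) drops to 0.47× activity: 0.37 × 0.47 = 0.1739.
The CYP2B6 pathway (27% of clearance) increases to 6× activity: 0.27 × 6 = 1.62.
Non-CYP routes (36%) are unchanged.
New clearance relative to baseline: 0.1739 + 1.62 + 0.36 = 2.1539.
Dividing the baseline by the relative clearance: 28.6 / 2.1539 = 13.3 μg/mL.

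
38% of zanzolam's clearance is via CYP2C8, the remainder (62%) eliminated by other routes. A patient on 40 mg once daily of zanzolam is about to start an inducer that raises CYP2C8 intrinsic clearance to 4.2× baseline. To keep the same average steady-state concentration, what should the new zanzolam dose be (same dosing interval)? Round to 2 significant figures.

The CYP2C8 pathway (38% of clearance) is boosted to 4.2× activity: 0.38 × 4.2 = 1.596.
Non-CYP routes (62%) are unchanged.
New clearance relative to baseline: 1.596 + 0.62 = 2.216.
Exposure is unchanged when dose changes in proportion to clearance. New dose = 40 mg × 2.216 = 89 mg.

89 mg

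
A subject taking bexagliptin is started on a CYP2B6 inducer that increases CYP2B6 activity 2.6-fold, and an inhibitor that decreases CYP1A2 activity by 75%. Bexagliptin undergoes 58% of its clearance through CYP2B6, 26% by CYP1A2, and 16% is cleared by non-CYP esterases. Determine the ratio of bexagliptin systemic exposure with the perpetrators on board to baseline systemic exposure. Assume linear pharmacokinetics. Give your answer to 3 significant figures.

0.577

CYP2B6: 0.58 × 2.6 = 1.508
CYP1A2: 0.26 × 0.25 = 0.065
Other: 0.16 (unchanged)
New clearance relative to baseline: 1.508 + 0.065 + 0.16 = 1.733.
Net systemic exposure ratio = 1 / 1.733 = 0.577.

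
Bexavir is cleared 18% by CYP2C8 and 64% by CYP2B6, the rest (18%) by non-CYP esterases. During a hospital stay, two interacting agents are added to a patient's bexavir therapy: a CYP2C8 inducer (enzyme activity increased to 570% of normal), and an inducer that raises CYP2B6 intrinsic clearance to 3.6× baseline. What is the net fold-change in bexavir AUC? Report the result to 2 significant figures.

0.28

CYP2C8: 0.18 × 5.7 = 1.026
CYP2B6: 0.64 × 3.6 = 2.304
Other: 0.18 (unchanged)
CL_new/CL_old = 1.026 + 2.304 + 0.18 = 3.51.
Because AUC varies inversely with clearance, the combined effect is 1 / 3.51 = 0.28.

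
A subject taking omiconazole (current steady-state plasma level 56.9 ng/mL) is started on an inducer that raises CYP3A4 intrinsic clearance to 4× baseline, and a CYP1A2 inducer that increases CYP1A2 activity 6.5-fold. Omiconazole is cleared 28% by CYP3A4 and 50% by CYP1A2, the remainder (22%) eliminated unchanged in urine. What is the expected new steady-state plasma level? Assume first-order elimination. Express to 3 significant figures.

12.4 ng/mL

The CYP3A4 pathway (28% of clearance) is boosted to 4× activity: 0.28 × 4 = 1.12.
The CYP1A2 pathway (50% of clearance) is boosted to 6.5× activity: 0.5 × 6.5 = 3.25.
Non-CYP routes (22%) are unchanged.
Relative clearance = 1.12 + 3.25 + 0.22 = 4.59.
Steady-state plasma level ∝ 1/CL: new value = 56.9 / 4.59 = 12.4 ng/mL.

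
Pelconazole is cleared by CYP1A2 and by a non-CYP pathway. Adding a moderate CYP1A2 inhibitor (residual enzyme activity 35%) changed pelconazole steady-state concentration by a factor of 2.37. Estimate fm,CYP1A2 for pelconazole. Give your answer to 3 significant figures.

0.889

Let x = fm,CYP1A2. Because steady-state concentration ∝ 1/CL, relative clearance fell to 1/2.37 = 0.4219.
Only the CYP1A2 route changed, so 0.4219 = x·0.35 + (1 − x), giving x = 0.889.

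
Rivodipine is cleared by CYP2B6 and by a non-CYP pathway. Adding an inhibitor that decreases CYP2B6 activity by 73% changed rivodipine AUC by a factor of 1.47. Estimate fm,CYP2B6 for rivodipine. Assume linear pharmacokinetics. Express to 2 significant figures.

Write x for the fraction cleared via CYP2B6. The observed AUC change means clearance fell to 1/1.47 = 0.6803 of baseline.
Only the CYP2B6 route changed, so 0.6803 = x·0.27 + (1 − x), giving x = 0.44.

0.44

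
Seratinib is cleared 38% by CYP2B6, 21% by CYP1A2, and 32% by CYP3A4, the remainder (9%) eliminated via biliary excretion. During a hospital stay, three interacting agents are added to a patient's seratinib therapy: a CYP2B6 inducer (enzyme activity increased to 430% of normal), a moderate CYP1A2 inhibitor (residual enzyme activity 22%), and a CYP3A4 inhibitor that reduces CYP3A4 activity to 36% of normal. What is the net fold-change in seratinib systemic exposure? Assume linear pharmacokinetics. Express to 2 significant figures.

The CYP2B6 pathway (38% of clearance) increases to 4.3× activity: 0.38 × 4.3 = 1.634.
The CYP1A2 pathway (21% of clearance) falls to 0.22× activity: 0.21 × 0.22 = 0.0462.
The CYP3A4 pathway (32% of clearance) falls to 0.36× activity: 0.32 × 0.36 = 0.1152.
The remaining 9% of clearance is unaffected.
New clearance relative to baseline: 1.634 + 0.0462 + 0.1152 + 0.09 = 1.8854.
Because systemic exposure varies inversely with clearance, the combined effect is 1 / 1.8854 = 0.53.

0.53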